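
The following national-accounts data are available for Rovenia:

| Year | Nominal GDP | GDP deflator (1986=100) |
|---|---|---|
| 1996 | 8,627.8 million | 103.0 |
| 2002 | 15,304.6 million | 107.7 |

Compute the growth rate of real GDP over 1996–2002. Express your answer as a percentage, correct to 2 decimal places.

Deflate each year: 1996 → 8627.8/1.030 = 8376.50; 2002 → 15304.6/1.077 = 14210.40.
So real GDP changed by 14210.40/8376.50 − 1 = 0.6965, i.e. 69.65%.

69.65%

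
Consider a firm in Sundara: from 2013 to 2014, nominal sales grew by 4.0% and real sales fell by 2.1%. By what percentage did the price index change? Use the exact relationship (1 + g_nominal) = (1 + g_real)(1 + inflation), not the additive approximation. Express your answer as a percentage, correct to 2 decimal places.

(1 + g_nom) = (1 + g_real)(1 + π), so π = 1.0400 / 0.9790 − 1 = 0.06231.

6.23%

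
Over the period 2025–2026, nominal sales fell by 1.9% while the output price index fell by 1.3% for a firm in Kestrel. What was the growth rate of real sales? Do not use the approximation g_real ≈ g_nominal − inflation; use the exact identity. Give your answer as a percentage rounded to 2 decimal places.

-0.61%

(1 + g_nom) = (1 + g_real)(1 + π), so g_real = 0.9810 / 0.9870 − 1 = -0.00608.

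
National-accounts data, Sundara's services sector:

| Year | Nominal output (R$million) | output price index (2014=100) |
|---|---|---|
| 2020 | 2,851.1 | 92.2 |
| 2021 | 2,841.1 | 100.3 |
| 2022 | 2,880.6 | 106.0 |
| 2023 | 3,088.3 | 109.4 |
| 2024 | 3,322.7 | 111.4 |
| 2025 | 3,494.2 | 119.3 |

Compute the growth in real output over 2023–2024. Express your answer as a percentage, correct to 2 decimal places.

5.66%

Real output 2023 = 3088.3/1.094 = 2822.94.
Real output 2024 = 3322.7/1.114 = 2982.68.
Change = 2982.68/2822.94 − 1 = 0.0566.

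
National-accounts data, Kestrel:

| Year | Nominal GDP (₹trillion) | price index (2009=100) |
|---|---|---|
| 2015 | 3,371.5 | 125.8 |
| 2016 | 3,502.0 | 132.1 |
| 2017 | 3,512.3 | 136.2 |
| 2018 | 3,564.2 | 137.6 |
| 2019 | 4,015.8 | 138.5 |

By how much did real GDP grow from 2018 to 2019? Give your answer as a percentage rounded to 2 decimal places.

11.94%

Real GDP 2018 = 3564.2/1.376 = 2590.26.
Real GDP 2019 = 4015.8/1.385 = 2899.49.
Change = 2899.49/2590.26 − 1 = 0.1194.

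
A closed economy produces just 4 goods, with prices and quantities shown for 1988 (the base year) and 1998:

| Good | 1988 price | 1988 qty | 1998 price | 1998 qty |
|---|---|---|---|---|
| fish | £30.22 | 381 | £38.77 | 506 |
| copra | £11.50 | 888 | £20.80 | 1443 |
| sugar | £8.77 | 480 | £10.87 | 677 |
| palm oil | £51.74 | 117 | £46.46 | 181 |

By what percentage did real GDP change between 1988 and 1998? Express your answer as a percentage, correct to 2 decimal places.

Real GDP 1988 = Nominal GDP 1988 = 30.22·381 + 11.50·888 + 8.77·480 + 51.74·117 = 31989.00.
Real GDP 1998 (at 1988 prices) = 30.22·506 + 11.50·1443 + 8.77·677 + 51.74·181 = 47188.05.
Real growth = 47188.05/31989.00 − 1 = 0.4751.

47.51%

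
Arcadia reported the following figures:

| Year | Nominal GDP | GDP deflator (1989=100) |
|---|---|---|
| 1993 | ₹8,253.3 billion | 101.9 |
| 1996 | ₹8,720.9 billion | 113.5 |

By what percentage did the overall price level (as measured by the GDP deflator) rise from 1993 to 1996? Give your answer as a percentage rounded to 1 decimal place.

Price-level change = 113.5 / 101.9 − 1 = 0.1138.

11.4%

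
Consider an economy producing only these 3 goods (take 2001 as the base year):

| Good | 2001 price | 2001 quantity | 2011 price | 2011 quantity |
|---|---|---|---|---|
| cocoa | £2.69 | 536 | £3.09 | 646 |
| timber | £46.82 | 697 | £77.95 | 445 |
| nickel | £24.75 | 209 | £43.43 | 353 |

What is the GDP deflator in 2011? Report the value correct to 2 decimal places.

Nominal GDP 2011 = 3.09·646 + 77.95·445 + 43.43·353 = 52014.68.
Real GDP 2011 (at 2001 prices) = 2.69·646 + 46.82·445 + 24.75·353 = 31309.39.
Deflator = Nominal/Real × 100 = 52014.68/31309.39 × 100 = 166.131.

166.13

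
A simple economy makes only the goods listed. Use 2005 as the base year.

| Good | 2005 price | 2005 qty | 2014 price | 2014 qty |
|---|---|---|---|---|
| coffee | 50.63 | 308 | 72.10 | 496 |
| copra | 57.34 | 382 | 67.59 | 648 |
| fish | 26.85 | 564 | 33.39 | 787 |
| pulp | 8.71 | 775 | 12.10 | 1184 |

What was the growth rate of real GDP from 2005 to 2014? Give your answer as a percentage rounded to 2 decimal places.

Real GDP 2005 = Nominal GDP 2005 = 50.63·308 + 57.34·382 + 26.85·564 + 8.71·775 = 59391.57.
Real GDP 2014 (at 2005 prices) = 50.63·496 + 57.34·648 + 26.85·787 + 8.71·1184 = 93712.39.
Real growth = 93712.39/59391.57 − 1 = 0.5779.

57.79%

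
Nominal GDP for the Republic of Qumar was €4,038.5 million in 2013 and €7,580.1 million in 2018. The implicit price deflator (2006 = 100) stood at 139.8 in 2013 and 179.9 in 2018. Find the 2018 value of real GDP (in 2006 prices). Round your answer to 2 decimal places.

€4,213.51 million

Real GDP = Nominal / (implicit price deflator/100) = 7580.1 / 1.799 = 4213.51.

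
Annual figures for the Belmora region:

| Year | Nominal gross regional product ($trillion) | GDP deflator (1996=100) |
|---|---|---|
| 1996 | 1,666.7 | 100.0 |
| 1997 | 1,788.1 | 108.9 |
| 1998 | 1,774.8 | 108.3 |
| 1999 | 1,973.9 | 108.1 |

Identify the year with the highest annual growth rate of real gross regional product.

1999

1997: real = 1788.1/1.089 = 1641.97; growth vs 1996 (1666.70) = -1.48%.
1998: real = 1774.8/1.083 = 1638.78; growth vs 1997 (1641.97) = -0.19%.
1999: real = 1973.9/1.081 = 1825.99; growth vs 1998 (1638.78) = 11.42%.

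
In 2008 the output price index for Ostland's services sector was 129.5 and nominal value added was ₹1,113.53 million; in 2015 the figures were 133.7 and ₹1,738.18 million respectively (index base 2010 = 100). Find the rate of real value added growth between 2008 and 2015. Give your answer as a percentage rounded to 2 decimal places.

51.19%

Real value added 2008 = 1113.53 / 1.295 = 859.87.
Real value added 2015 = 1738.18 / 1.337 = 1300.06.
Real growth = 1300.06 / 859.87 − 1 = 0.5119.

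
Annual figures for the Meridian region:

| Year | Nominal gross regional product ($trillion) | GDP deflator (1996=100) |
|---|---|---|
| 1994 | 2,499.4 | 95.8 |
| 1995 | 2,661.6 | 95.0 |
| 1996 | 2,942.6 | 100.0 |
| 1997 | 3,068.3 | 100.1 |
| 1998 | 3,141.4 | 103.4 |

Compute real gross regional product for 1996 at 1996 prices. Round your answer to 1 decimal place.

Real gross regional product 1996 = 2942.6 / 1.000 = 2942.60.

$2,942.6 trillion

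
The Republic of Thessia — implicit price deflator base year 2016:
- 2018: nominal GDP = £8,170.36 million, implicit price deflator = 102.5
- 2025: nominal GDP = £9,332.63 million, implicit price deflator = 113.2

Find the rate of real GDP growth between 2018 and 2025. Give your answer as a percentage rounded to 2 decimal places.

3.43%

Real GDP 2018 = 8170.36 / 1.025 = 7971.08.
Real GDP 2025 = 9332.63 / 1.132 = 8244.37.
Real growth = 8244.37 / 7971.08 − 1 = 0.0343.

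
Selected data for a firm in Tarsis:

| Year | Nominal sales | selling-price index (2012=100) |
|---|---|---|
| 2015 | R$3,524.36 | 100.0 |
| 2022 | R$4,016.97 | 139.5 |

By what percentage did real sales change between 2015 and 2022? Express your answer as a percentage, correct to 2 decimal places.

-18.30%

Deflate each year: 2015 → 3524.36/1.000 = 3524.36; 2022 → 4016.97/1.395 = 2879.55.
So real sales changed by 2879.55/3524.36 − 1 = -0.1830, i.e. -18.30%.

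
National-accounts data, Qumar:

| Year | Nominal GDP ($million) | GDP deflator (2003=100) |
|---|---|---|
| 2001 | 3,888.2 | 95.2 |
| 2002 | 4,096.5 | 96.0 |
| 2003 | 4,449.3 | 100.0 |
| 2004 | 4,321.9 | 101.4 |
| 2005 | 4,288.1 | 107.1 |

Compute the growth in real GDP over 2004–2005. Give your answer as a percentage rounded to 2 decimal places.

-6.06%

Real GDP 2004 = 4321.9/1.014 = 4262.23.
Real GDP 2005 = 4288.1/1.071 = 4003.83.
Change = 4003.83/4262.23 − 1 = -0.0606.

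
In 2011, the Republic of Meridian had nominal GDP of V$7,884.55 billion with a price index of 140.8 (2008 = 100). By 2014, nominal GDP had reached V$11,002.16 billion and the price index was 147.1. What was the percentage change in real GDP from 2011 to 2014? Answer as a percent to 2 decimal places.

33.56%

Deflate each year: 2011 → 7884.55/1.408 = 5599.82; 2014 → 11002.16/1.471 = 7479.37.
So real GDP changed by 7479.37/5599.82 − 1 = 0.3356, i.e. 33.56%.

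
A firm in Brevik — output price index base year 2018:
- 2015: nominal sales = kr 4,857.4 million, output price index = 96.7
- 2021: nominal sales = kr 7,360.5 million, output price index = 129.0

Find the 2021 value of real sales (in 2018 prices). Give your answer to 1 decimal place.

kr 5,705.8 million

Real sales = Nominal / (output price index/100) = 7360.5 / 1.290 = 5705.81.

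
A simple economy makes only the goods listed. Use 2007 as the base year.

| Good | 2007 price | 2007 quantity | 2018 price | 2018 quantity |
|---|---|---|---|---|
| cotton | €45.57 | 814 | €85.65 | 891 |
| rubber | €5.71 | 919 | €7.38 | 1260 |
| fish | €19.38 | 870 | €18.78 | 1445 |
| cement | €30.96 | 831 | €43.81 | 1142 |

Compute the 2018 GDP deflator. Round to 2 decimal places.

Nominal GDP 2018 = 85.65·891 + 7.38·1260 + 18.78·1445 + 43.81·1142 = 162781.07.
Real GDP 2018 (at 2007 prices) = 45.57·891 + 5.71·1260 + 19.38·1445 + 30.96·1142 = 111157.89.
Deflator = Nominal/Real × 100 = 162781.07/111157.89 × 100 = 146.441.

146.44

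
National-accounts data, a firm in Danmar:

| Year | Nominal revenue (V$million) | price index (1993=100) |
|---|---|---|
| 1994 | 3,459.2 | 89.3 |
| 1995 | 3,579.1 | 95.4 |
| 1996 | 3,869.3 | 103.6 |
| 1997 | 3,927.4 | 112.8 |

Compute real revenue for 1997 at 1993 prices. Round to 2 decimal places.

Real revenue 1997 = 3927.4 / 1.128 = 3481.74.

V$3,481.74 million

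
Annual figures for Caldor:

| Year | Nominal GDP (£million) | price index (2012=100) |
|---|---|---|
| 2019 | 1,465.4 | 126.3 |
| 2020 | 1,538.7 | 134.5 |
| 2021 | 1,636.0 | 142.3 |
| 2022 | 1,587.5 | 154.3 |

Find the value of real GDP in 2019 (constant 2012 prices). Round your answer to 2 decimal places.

£1,160.25 million

Real GDP 2019 = 1465.4 / 1.263 = 1160.25.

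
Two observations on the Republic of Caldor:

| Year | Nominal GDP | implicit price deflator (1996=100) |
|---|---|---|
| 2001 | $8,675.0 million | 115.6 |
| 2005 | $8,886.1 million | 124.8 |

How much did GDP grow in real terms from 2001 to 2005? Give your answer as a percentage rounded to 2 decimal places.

-5.12%

Real GDP 2001 = 8675.0 / 1.156 = 7504.33.
Real GDP 2005 = 8886.1 / 1.248 = 7120.27.
Real growth = 7120.27 / 7504.33 − 1 = -0.0512.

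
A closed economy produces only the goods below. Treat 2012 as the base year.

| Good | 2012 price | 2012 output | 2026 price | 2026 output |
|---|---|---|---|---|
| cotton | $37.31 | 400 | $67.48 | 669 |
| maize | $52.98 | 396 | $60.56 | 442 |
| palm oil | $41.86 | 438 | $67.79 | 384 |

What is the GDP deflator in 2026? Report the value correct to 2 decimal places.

Nominal GDP 2026 = 67.48·669 + 60.56·442 + 67.79·384 = 97943.00.
Real GDP 2026 (at 2012 prices) = 37.31·669 + 52.98·442 + 41.86·384 = 64451.79.
Deflator = Nominal/Real × 100 = 97943.00/64451.79 × 100 = 151.963.

151.96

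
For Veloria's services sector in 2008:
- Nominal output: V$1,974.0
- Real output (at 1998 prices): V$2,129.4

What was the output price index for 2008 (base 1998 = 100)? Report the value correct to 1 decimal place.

92.7

output price index = (Nominal / Real) × 100 = 1974.0 / 2129.4 × 100 = 92.70.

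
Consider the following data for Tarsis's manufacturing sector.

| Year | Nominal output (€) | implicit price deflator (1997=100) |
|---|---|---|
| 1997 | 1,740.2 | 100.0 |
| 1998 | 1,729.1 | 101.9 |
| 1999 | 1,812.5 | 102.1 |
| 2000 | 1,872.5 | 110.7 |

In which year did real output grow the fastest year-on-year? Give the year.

1998: real = 1729.1/1.019 = 1696.86; growth vs 1997 (1740.20) = -2.49%.
1999: real = 1812.5/1.021 = 1775.22; growth vs 1998 (1696.86) = 4.62%.
2000: real = 1872.5/1.107 = 1691.51; growth vs 1999 (1775.22) = -4.72%.

1999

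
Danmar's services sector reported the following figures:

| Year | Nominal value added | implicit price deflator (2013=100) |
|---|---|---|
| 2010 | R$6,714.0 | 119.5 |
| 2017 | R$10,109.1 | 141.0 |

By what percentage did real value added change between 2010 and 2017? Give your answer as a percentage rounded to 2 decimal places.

27.61%

Real value added 2010 = 6714.0 / 1.195 = 5618.41.
Real value added 2017 = 10109.1 / 1.410 = 7169.57.
Real growth = 7169.57 / 5618.41 − 1 = 0.2761.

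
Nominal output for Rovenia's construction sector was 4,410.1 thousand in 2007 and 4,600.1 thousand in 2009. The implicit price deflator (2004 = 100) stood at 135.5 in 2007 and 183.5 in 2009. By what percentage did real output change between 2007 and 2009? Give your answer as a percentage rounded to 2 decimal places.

Deflate each year: 2007 → 4410.1/1.355 = 3254.69; 2009 → 4600.1/1.835 = 2506.87.
So real output changed by 2506.87/3254.69 − 1 = -0.2298, i.e. -22.98%.

-22.98%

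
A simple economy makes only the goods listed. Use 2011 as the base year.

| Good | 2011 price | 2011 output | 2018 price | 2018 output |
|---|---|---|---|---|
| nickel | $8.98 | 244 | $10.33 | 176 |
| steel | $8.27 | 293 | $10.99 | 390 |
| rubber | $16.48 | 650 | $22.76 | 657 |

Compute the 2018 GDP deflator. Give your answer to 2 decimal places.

Nominal GDP 2018 = 10.33·176 + 10.99·390 + 22.76·657 = 21057.50.
Real GDP 2018 (at 2011 prices) = 8.98·176 + 8.27·390 + 16.48·657 = 15633.14.
Deflator = Nominal/Real × 100 = 21057.50/15633.14 × 100 = 134.698.

134.70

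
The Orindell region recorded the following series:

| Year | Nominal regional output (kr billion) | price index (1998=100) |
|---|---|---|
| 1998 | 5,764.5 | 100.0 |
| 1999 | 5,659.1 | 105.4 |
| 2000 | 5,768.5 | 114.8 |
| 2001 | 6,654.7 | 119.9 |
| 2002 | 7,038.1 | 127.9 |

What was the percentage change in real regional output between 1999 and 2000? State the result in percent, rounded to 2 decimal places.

Real regional output 1999 = 5659.1/1.054 = 5369.17.
Real regional output 2000 = 5768.5/1.148 = 5024.83.
Change = 5024.83/5369.17 − 1 = -0.0641.

-6.41%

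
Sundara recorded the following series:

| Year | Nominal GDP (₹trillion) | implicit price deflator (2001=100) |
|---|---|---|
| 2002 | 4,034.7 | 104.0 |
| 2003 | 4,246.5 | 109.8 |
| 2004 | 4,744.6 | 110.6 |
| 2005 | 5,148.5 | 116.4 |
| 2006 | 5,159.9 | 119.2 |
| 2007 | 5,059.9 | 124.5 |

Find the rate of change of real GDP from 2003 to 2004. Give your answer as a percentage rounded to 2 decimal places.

10.92%

Real GDP 2003 = 4246.5/1.098 = 3867.49.
Real GDP 2004 = 4744.6/1.106 = 4289.87.
Change = 4289.87/3867.49 − 1 = 0.1092.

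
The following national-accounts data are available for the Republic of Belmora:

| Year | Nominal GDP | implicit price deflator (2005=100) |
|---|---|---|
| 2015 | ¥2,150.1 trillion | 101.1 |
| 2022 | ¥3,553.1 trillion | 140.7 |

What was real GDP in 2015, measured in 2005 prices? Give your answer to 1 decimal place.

¥2,126.7 trillion

Real GDP = Nominal / (implicit price deflator/100) = 2150.1 / 1.011 = 2126.71.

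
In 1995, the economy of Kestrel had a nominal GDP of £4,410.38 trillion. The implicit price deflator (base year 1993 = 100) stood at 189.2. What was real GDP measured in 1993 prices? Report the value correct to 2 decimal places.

£2,331.07 trillion

Real GDP = Nominal / (implicit price deflator/100) = 4410.38 / 1.892 = 2331.07.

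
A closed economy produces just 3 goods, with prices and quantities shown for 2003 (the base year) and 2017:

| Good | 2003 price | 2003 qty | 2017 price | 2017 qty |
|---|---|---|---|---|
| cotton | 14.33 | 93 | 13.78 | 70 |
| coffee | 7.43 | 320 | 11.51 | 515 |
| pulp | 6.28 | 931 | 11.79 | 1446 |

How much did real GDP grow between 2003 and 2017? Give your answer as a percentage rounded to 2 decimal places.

45.55%

Real GDP 2003 = Nominal GDP 2003 = 14.33·93 + 7.43·320 + 6.28·931 = 9556.97.
Real GDP 2017 (at 2003 prices) = 14.33·70 + 7.43·515 + 6.28·1446 = 13910.43.
Real growth = 13910.43/9556.97 − 1 = 0.4555.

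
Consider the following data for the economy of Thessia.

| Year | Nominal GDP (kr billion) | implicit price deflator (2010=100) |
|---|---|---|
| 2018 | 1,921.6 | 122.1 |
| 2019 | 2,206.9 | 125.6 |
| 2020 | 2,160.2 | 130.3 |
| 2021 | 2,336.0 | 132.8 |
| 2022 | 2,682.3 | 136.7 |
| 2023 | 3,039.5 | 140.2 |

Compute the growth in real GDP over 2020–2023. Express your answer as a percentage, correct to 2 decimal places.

Real GDP 2020 = 2160.2/1.303 = 1657.87.
Real GDP 2023 = 3039.5/1.402 = 2167.97.
Change = 2167.97/1657.87 − 1 = 0.3077.

30.77%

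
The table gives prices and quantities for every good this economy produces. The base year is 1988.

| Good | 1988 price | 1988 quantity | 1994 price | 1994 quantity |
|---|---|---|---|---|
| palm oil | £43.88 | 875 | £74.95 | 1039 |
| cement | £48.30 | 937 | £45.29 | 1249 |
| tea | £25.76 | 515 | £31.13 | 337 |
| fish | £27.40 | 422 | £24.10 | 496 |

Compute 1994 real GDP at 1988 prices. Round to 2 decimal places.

Real GDP 1994 = Σ (p_1988 × q_1994) = 43.88·1039 + 48.30·1249 + 25.76·337 + 27.40·496 = 128189.54.

£128189.54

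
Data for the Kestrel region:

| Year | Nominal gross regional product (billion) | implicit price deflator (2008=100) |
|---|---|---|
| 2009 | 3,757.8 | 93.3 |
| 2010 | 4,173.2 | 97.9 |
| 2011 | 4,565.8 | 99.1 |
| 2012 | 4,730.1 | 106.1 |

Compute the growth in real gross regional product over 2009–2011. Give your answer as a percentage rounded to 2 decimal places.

Real gross regional product 2009 = 3757.8/0.933 = 4027.65.
Real gross regional product 2011 = 4565.8/0.991 = 4607.27.
Change = 4607.27/4027.65 − 1 = 0.1439.

14.39%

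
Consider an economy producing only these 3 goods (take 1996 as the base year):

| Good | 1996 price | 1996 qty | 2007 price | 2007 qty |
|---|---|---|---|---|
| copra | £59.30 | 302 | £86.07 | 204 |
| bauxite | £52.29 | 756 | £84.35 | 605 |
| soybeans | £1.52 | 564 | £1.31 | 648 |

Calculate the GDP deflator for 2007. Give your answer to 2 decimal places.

Nominal GDP 2007 = 86.07·204 + 84.35·605 + 1.31·648 = 69438.91.
Real GDP 2007 (at 1996 prices) = 59.30·204 + 52.29·605 + 1.52·648 = 44717.61.
Deflator = Nominal/Real × 100 = 69438.91/44717.61 × 100 = 155.283.

155.28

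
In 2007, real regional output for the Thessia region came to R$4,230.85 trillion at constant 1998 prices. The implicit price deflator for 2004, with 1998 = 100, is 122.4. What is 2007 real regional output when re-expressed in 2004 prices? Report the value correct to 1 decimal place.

R$5,178.6 trillion

Real regional output in 2004 prices = Real regional output in 1998 prices × (P_2004/P_1998) = 4230.85 × 1.224 = 5178.56.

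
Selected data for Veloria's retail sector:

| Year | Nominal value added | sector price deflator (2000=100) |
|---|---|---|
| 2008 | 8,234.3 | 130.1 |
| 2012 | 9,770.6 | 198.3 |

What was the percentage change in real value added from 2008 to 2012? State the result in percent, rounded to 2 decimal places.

-22.15%

Deflate each year: 2008 → 8234.3/1.301 = 6329.21; 2012 → 9770.6/1.983 = 4927.18.
So real value added changed by 4927.18/6329.21 − 1 = -0.2215, i.e. -22.15%.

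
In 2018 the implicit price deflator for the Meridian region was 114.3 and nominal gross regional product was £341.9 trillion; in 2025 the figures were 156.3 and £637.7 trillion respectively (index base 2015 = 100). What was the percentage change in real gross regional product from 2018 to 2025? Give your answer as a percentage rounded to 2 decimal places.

36.40%

Real gross regional product 2018 = 341.9 / 1.143 = 299.13.
Real gross regional product 2025 = 637.7 / 1.563 = 408.00.
Real growth = 408.00 / 299.13 − 1 = 0.3640.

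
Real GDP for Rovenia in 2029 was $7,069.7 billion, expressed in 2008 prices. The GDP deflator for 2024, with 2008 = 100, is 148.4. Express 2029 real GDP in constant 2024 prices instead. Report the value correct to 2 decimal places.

$10,491.43 billion

Real GDP in 2024 prices = Real GDP in 2008 prices × (P_2024/P_2008) = 7069.7 × 1.484 = 10491.43.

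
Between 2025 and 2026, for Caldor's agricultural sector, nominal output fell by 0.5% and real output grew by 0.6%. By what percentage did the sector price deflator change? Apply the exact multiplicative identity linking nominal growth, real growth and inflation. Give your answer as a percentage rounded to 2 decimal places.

-1.09%

(1 + g_nom) = (1 + g_real)(1 + π), so π = 0.9950 / 1.0060 − 1 = -0.01093.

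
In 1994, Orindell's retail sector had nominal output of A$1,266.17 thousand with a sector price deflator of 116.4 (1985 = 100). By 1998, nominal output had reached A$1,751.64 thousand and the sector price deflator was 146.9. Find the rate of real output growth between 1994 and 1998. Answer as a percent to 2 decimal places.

Deflate each year: 1994 → 1266.17/1.164 = 1087.77; 1998 → 1751.64/1.469 = 1192.40.
So real output changed by 1192.40/1087.77 − 1 = 0.0962, i.e. 9.62%.

9.62%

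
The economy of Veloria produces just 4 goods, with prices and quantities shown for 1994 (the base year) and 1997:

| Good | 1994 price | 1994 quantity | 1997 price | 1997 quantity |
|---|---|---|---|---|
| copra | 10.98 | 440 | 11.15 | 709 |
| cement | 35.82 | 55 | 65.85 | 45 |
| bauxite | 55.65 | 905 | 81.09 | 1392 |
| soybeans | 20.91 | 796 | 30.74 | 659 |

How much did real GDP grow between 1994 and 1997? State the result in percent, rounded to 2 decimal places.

36.35%

Real GDP 1994 = Nominal GDP 1994 = 10.98·440 + 35.82·55 + 55.65·905 + 20.91·796 = 73808.91.
Real GDP 1997 (at 1994 prices) = 10.98·709 + 35.82·45 + 55.65·1392 + 20.91·659 = 100641.21.
Real growth = 100641.21/73808.91 − 1 = 0.3635.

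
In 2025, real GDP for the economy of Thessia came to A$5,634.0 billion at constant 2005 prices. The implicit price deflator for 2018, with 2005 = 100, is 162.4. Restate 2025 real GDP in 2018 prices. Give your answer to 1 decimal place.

Real GDP in 2018 prices = Real GDP in 2005 prices × (P_2018/P_2005) = 5634.0 × 1.624 = 9149.62.

A$9,149.6 billion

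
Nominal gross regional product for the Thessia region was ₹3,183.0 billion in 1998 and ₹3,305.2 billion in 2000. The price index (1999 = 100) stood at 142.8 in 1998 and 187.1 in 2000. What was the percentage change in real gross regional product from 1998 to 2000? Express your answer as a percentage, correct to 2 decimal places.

Deflate each year: 1998 → 3183.0/1.428 = 2228.99; 2000 → 3305.2/1.871 = 1766.54.
So real gross regional product changed by 1766.54/2228.99 − 1 = -0.2075, i.e. -20.75%.

-20.75%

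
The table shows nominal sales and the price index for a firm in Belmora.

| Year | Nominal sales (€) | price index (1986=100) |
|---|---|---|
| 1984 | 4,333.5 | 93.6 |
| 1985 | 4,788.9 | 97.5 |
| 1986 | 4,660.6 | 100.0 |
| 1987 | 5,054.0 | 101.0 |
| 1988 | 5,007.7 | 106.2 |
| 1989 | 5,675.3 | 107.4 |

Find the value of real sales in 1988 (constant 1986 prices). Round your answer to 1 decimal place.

Real sales 1988 = 5007.7 / 1.062 = 4715.35.

€4,715.3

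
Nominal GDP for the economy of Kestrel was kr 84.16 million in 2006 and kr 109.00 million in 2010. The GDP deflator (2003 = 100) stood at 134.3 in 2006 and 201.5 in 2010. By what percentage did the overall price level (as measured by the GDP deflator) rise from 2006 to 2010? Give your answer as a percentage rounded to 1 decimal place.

Price-level change = 201.5 / 134.3 − 1 = 0.5004.

50.0%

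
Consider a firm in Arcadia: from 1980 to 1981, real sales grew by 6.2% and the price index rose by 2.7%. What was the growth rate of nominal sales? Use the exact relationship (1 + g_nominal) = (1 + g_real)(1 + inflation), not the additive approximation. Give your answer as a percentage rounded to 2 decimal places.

(1 + g_nom) = (1 + g_real)(1 + π) = 1.0620 × 1.0270 = 1.09067.

9.07%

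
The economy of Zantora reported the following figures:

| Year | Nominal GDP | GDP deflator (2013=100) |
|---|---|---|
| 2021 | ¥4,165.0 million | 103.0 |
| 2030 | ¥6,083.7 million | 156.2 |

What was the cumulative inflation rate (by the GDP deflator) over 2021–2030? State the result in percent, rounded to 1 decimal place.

Price-level change = 156.2 / 103.0 − 1 = 0.5165.

51.7%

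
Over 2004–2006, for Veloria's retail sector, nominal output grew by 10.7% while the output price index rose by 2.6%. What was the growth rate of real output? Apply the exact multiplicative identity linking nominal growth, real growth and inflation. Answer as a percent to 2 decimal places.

(1 + g_nom) = (1 + g_real)(1 + π), so g_real = 1.1070 / 1.0260 − 1 = 0.07895.

7.89%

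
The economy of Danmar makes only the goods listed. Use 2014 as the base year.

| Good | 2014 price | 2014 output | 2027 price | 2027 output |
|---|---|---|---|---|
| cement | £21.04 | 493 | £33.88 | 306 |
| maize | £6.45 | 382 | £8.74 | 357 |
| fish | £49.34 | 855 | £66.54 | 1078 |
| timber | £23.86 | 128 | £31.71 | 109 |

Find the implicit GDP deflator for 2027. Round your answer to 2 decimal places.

Nominal GDP 2027 = 33.88·306 + 8.74·357 + 66.54·1078 + 31.71·109 = 88673.97.
Real GDP 2027 (at 2014 prices) = 21.04·306 + 6.45·357 + 49.34·1078 + 23.86·109 = 64530.15.
Deflator = Nominal/Real × 100 = 88673.97/64530.15 × 100 = 137.415.

137.41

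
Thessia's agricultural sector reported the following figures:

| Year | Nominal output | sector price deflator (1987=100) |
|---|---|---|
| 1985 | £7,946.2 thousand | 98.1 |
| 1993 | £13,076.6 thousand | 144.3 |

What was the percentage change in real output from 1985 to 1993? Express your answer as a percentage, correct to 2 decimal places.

Real output 1985 = 7946.2 / 0.981 = 8100.10.
Real output 1993 = 13076.6 / 1.443 = 9062.09.
Real growth = 9062.09 / 8100.10 − 1 = 0.1188.

11.88%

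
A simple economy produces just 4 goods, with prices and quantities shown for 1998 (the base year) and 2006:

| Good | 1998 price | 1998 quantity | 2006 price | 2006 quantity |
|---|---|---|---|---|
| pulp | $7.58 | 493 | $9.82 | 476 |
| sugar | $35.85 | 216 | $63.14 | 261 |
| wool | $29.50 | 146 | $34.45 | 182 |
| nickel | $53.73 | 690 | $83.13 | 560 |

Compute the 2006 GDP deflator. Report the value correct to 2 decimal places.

Nominal GDP 2006 = 9.82·476 + 63.14·261 + 34.45·182 + 83.13·560 = 73976.56.
Real GDP 2006 (at 1998 prices) = 7.58·476 + 35.85·261 + 29.50·182 + 53.73·560 = 48422.73.
Deflator = Nominal/Real × 100 = 73976.56/48422.73 × 100 = 152.772.

152.77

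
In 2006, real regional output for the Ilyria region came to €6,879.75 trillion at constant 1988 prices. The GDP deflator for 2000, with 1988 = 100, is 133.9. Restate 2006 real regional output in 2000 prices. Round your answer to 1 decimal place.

Real regional output in 2000 prices = Real regional output in 1988 prices × (P_2000/P_1988) = 6879.75 × 1.339 = 9211.99.

€9,212.0 trillion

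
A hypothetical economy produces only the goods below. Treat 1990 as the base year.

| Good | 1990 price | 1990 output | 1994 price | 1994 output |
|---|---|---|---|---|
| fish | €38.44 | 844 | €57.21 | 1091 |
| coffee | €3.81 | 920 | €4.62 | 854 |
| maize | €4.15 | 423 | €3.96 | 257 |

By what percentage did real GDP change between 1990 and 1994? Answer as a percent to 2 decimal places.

22.69%

Real GDP 1990 = Nominal GDP 1990 = 38.44·844 + 3.81·920 + 4.15·423 = 37704.01.
Real GDP 1994 (at 1990 prices) = 38.44·1091 + 3.81·854 + 4.15·257 = 46258.33.
Real growth = 46258.33/37704.01 − 1 = 0.2269.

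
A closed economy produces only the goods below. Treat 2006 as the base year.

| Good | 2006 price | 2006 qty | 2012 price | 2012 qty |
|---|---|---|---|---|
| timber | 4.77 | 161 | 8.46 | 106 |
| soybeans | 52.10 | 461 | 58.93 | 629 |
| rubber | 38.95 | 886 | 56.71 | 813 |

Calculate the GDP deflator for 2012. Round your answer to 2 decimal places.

Nominal GDP 2012 = 8.46·106 + 58.93·629 + 56.71·813 = 84068.96.
Real GDP 2012 (at 2006 prices) = 4.77·106 + 52.10·629 + 38.95·813 = 64942.87.
Deflator = Nominal/Real × 100 = 84068.96/64942.87 × 100 = 129.451.

129.45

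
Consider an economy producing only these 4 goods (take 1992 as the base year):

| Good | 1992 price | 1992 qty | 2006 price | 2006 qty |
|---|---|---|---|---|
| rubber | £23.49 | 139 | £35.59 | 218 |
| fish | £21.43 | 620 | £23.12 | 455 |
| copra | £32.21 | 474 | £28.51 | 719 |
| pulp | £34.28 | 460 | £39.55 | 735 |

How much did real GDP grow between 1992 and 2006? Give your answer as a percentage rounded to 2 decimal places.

Real GDP 1992 = Nominal GDP 1992 = 23.49·139 + 21.43·620 + 32.21·474 + 34.28·460 = 47588.05.
Real GDP 2006 (at 1992 prices) = 23.49·218 + 21.43·455 + 32.21·719 + 34.28·735 = 63226.26.
Real growth = 63226.26/47588.05 − 1 = 0.3286.

32.86%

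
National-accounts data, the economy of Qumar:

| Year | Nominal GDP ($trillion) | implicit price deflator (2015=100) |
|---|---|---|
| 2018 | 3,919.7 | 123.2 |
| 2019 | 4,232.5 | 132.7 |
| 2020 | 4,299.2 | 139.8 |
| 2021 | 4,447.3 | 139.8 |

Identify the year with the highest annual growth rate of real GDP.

2021

2019: real = 4232.5/1.327 = 3189.53; growth vs 2018 (3181.57) = 0.25%.
2020: real = 4299.2/1.398 = 3075.25; growth vs 2019 (3189.53) = -3.58%.
2021: real = 4447.3/1.398 = 3181.19; growth vs 2020 (3075.25) = 3.44%.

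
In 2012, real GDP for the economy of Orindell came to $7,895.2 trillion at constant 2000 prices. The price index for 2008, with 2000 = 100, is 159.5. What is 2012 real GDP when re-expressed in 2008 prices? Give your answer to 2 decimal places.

$12,592.84 trillion

Real GDP in 2008 prices = Real GDP in 2000 prices × (P_2008/P_2000) = 7895.2 × 1.595 = 12592.84.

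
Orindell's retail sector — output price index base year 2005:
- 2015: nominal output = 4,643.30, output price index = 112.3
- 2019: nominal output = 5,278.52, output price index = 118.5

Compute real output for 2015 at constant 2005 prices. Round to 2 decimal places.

4,134.73

Real output = Nominal / (output price index/100) = 4643.30 / 1.123 = 4134.73.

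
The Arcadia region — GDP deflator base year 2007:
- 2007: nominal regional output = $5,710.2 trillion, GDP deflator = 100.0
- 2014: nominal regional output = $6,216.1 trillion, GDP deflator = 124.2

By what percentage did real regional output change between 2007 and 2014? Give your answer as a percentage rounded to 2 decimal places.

-12.35%

Real regional output 2007 = 5710.2 / 1.000 = 5710.20.
Real regional output 2014 = 6216.1 / 1.242 = 5004.91.
Real growth = 5004.91 / 5710.20 − 1 = -0.1235.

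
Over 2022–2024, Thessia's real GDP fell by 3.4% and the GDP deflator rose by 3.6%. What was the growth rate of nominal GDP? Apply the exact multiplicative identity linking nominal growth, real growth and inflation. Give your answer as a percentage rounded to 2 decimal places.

0.08%

(1 + g_nom) = (1 + g_real)(1 + π) = 0.9660 × 1.0360 = 1.00078.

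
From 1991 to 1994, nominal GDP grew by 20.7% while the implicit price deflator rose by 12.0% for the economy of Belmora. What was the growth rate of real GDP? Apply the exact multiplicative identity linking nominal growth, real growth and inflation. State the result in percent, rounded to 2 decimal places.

(1 + g_nom) = (1 + g_real)(1 + π), so g_real = 1.2070 / 1.1200 − 1 = 0.07768.

7.77%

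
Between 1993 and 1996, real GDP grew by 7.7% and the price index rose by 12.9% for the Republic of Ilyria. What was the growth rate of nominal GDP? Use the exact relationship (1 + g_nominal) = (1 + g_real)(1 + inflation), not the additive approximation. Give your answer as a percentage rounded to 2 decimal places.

21.59%

(1 + g_nom) = (1 + g_real)(1 + π) = 1.0770 × 1.1290 = 1.21593.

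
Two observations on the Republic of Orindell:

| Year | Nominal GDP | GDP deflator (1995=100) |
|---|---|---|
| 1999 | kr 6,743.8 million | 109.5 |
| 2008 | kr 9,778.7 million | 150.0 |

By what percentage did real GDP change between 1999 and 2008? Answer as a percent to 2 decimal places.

5.85%

Deflate each year: 1999 → 6743.8/1.095 = 6158.72; 2008 → 9778.7/1.500 = 6519.13.
So real GDP changed by 6519.13/6158.72 − 1 = 0.0585, i.e. 5.85%.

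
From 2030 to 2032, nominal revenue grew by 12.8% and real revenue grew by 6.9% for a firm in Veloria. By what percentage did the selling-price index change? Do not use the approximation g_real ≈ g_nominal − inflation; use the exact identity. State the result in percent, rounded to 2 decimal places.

5.52%

(1 + g_nom) = (1 + g_real)(1 + π), so π = 1.1280 / 1.0690 − 1 = 0.05519.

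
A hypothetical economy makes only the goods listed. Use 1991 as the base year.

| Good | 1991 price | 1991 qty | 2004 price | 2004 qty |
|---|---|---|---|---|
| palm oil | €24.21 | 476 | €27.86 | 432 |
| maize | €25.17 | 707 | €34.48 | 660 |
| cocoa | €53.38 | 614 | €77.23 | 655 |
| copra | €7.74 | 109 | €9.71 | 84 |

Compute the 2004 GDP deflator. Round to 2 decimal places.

Nominal GDP 2004 = 27.86·432 + 34.48·660 + 77.23·655 + 9.71·84 = 86193.61.
Real GDP 2004 (at 1991 prices) = 24.21·432 + 25.17·660 + 53.38·655 + 7.74·84 = 62684.98.
Deflator = Nominal/Real × 100 = 86193.61/62684.98 × 100 = 137.503.

137.50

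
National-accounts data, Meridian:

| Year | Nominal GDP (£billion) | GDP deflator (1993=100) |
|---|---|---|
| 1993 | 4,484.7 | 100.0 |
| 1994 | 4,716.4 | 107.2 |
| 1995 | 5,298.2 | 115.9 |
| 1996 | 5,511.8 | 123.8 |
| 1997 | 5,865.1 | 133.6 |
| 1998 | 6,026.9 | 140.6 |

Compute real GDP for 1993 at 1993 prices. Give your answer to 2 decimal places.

Real GDP 1993 = 4484.7 / 1.000 = 4484.70.

£4,484.70 billion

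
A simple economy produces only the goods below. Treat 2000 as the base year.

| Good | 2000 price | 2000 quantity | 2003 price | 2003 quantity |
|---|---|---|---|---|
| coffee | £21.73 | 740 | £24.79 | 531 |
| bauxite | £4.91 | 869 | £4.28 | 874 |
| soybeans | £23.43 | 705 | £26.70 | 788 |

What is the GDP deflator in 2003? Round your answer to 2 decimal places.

Nominal GDP 2003 = 24.79·531 + 4.28·874 + 26.70·788 = 37943.81.
Real GDP 2003 (at 2000 prices) = 21.73·531 + 4.91·874 + 23.43·788 = 34292.81.
Deflator = Nominal/Real × 100 = 37943.81/34292.81 × 100 = 110.647.

110.65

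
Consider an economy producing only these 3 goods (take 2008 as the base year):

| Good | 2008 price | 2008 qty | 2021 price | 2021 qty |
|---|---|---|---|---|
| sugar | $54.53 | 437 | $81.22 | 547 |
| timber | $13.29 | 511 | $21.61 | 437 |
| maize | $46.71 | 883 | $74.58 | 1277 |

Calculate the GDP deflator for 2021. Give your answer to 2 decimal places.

156.49

Nominal GDP 2021 = 81.22·547 + 21.61·437 + 74.58·1277 = 149109.57.
Real GDP 2021 (at 2008 prices) = 54.53·547 + 13.29·437 + 46.71·1277 = 95284.31.
Deflator = Nominal/Real × 100 = 149109.57/95284.31 × 100 = 156.489.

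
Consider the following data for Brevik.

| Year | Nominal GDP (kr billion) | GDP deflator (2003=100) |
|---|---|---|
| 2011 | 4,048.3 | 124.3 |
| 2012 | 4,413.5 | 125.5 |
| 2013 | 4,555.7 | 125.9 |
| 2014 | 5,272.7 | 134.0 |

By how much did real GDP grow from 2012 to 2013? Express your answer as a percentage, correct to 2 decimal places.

2.89%

Real GDP 2012 = 4413.5/1.255 = 3516.73.
Real GDP 2013 = 4555.7/1.259 = 3618.51.
Change = 3618.51/3516.73 − 1 = 0.0289.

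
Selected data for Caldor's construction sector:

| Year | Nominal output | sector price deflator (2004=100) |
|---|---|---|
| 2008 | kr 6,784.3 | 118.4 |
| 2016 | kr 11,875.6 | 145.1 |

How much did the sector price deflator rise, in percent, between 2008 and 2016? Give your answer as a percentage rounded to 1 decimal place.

22.6%

Price-level change = 145.1 / 118.4 − 1 = 0.2255.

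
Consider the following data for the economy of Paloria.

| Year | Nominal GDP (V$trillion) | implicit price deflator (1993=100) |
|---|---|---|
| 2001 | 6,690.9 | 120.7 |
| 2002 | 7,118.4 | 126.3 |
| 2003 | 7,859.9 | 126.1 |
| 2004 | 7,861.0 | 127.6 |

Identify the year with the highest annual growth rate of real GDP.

2003

2002: real = 7118.4/1.263 = 5636.10; growth vs 2001 (5543.41) = 1.67%.
2003: real = 7859.9/1.261 = 6233.07; growth vs 2002 (5636.10) = 10.59%.
2004: real = 7861.0/1.276 = 6160.66; growth vs 2003 (6233.07) = -1.16%.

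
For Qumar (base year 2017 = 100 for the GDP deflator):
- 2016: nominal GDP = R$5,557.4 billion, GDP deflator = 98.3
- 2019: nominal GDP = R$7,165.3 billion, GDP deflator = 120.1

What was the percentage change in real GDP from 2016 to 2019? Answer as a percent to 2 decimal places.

5.53%

Deflate each year: 2016 → 5557.4/0.983 = 5653.51; 2019 → 7165.3/1.201 = 5966.11.
So real GDP changed by 5966.11/5653.51 − 1 = 0.0553, i.e. 5.53%.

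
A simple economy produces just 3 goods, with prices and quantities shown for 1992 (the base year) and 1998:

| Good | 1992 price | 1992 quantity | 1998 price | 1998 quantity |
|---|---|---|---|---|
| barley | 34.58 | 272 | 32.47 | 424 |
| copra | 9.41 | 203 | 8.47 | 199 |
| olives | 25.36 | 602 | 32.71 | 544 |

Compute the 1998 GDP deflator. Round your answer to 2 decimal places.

109.62

Nominal GDP 1998 = 32.47·424 + 8.47·199 + 32.71·544 = 33247.05.
Real GDP 1998 (at 1992 prices) = 34.58·424 + 9.41·199 + 25.36·544 = 30330.35.
Deflator = Nominal/Real × 100 = 33247.05/30330.35 × 100 = 109.616.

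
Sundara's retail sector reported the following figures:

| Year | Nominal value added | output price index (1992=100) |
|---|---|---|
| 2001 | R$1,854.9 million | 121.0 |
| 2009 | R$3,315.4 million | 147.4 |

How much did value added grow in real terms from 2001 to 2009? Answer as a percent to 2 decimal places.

46.72%

Deflate each year: 2001 → 1854.9/1.210 = 1532.98; 2009 → 3315.4/1.474 = 2249.25.
So real value added changed by 2249.25/1532.98 − 1 = 0.4672, i.e. 46.72%.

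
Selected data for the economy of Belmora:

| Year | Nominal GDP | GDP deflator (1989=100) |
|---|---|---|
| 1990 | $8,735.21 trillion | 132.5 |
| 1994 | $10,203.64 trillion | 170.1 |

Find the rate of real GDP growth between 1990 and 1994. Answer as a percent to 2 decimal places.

-9.01%

Deflate each year: 1990 → 8735.21/1.325 = 6592.61; 1994 → 10203.64/1.701 = 5998.61.
So real GDP changed by 5998.61/6592.61 − 1 = -0.0901, i.e. -9.01%.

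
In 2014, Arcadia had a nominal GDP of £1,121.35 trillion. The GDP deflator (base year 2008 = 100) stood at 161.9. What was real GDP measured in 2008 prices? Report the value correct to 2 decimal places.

Real GDP = Nominal / (GDP deflator/100) = 1121.35 / 1.619 = 692.62.

£692.62 trillion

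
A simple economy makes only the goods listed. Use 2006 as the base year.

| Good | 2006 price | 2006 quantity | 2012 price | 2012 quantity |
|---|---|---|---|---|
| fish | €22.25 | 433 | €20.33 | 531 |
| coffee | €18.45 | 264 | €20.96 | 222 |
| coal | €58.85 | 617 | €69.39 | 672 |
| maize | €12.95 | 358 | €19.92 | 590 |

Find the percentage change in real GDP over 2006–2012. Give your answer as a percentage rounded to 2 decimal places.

Real GDP 2006 = Nominal GDP 2006 = 22.25·433 + 18.45·264 + 58.85·617 + 12.95·358 = 55451.60.
Real GDP 2012 (at 2006 prices) = 22.25·531 + 18.45·222 + 58.85·672 + 12.95·590 = 63098.35.
Real growth = 63098.35/55451.60 − 1 = 0.1379.

13.79%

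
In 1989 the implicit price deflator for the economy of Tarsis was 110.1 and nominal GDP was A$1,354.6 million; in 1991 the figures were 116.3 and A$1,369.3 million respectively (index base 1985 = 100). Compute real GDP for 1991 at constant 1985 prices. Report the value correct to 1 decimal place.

Real GDP = Nominal / (implicit price deflator/100) = 1369.3 / 1.163 = 1177.39.

A$1,177.4 million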